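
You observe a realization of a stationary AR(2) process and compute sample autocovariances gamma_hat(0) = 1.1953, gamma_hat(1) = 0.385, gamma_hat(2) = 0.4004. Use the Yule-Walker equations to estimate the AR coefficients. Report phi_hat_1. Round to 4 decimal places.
\hat\phi_{1} = 0.2390

The Yule-Walker equations for an AR(p) process read, in matrix form,
  Gamma_p phi = r_p,   with   (Gamma_p)_{ij} = gamma(|i - j|),
                       (r_p)_i = gamma(i),   i,j = 1..p.
Substitute the sample gammas (Toeplitz matrix and right-hand side of size 2):
  Gamma_p = [[1.1953, 0.385], [0.385, 1.1953]]
  r_p     = [0.385, 0.4004]
Written out:
  1.1953 phi_1 + 0.385 phi_2 = 0.385
  0.385 phi_1 + 1.1953 phi_2 = 0.4004
Solve by Cramer's rule:
  det = gamma(0)^2 - gamma(1)^2 = (1.1953)^2 - (0.385)^2 = 1.42874209 - 0.148225 = 1.28051709
  phi_hat_1 = [gamma(1) gamma(0) - gamma(1) gamma(2)] / det = [(0.385)(1.1953) - (0.385)(0.4004)] / 1.28051709 = 0.3060365 / 1.28051709 = 0.239
  phi_hat_2 = [gamma(0) gamma(2) - gamma(1)^2] / det = [(1.1953)(0.4004) - (0.385)^2] / 1.28051709 = 0.33037312 / 1.28051709 = 0.258
So phi_hat = [0.2390, 0.2580].
Therefore phi_hat_1 = 0.2390.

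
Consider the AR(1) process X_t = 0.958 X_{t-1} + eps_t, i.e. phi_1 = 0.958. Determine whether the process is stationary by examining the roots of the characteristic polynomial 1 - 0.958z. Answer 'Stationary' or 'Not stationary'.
\text{Stationary}

The AR(p) characteristic polynomial is P(z) = 1 - 0.958z.
Stationarity requires all roots to lie outside the unit circle, i.e. |z| > 1 for every root.
This is linear in z: 1 + (-0.958) z = 0  =>  z = -1/(-0.958) = 1.043841,  |z| = 1.043841.
Moduli of all roots: 1.0438.
All moduli strictly greater than 1? Yes.
Verdict: Stationary.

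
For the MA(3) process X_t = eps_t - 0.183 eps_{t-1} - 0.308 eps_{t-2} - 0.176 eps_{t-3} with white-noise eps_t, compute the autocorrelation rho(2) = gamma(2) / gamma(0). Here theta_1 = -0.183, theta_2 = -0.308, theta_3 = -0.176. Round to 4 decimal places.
\rho(2) = -0.2379

For an MA(q) process with theta_0 = 1, the autocovariance is
  gamma(k) = sigma^2 * sum_{i=0..q-k} theta_i * theta_{i+k},
and rho(k) = gamma(k) / gamma(0). Sigma^2 cancels.
  numerator   = (1)*(-0.308) + (-0.183)*(-0.176) = -0.275792.
  denominator = (1)^2 + (-0.183)^2 + (-0.308)^2 + (-0.176)^2 = 1.159329.
  rho(2) = -0.275792 / 1.159329 = -0.2379.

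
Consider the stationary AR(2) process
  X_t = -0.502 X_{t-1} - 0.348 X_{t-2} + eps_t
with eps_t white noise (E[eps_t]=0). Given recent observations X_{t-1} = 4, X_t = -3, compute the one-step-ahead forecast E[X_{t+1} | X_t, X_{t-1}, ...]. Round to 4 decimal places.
E[X_{t+1} \mid \mathcal F_t] = 0.1140

For an AR(p) model X_t = c + sum_i phi_i X_{t-i} + eps_t, the
one-step-ahead conditional mean is
  E[X_{t+1} | X_t, ...] = c + sum_i phi_i X_{t+1-i}.
Substitute known values:
  E[X_{t+1} | ...] = (-0.502) * (-3) + (-0.348) * (4)
                   = 0.1140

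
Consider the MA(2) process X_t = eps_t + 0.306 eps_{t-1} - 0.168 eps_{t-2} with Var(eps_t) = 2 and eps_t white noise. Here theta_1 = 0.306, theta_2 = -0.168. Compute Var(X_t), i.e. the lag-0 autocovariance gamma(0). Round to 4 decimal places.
\gamma(0) = 2.2437

For an MA(q) process X_t = eps_t + sum_i theta_i eps_{t-i} with
Var(eps_t) = sigma^2, the variance is
  gamma(0) = sigma^2 * (1 + sum_i theta_i^2).
  sum_i theta_i^2 = (0.306)^2 + (-0.168)^2 = 0.093636 + 0.028224 = 0.12186.
  gamma(0) = 2 * (1 + 0.12186) = 2 * 1.12186 = 2.24372, which rounds to 2.2437.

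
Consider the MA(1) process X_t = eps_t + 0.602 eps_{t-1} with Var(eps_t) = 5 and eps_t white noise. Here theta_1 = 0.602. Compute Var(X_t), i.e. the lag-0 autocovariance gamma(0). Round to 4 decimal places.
\gamma(0) = 6.8120

For an MA(q) process X_t = eps_t + sum_i theta_i eps_{t-i} with
Var(eps_t) = sigma^2, the variance is
  gamma(0) = sigma^2 * (1 + sum_i theta_i^2).
  sum_i theta_i^2 = (0.602)^2 = 0.362404.
  gamma(0) = 5 * (1 + 0.362404) = 5 * 1.362404 = 6.81202, which rounds to 6.8120.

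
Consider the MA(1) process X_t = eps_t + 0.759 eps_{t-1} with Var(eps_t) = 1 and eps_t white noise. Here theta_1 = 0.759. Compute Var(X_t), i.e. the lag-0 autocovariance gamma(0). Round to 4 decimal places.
\gamma(0) = 1.5761

For an MA(q) process X_t = eps_t + sum_i theta_i eps_{t-i} with
Var(eps_t) = sigma^2, the variance is
  gamma(0) = sigma^2 * (1 + sum_i theta_i^2).
  sum_i theta_i^2 = (0.759)^2 = 0.576081.
  gamma(0) = 1 * (1 + 0.576081) = 1 * 1.576081 = 1.576081, which rounds to 1.5761.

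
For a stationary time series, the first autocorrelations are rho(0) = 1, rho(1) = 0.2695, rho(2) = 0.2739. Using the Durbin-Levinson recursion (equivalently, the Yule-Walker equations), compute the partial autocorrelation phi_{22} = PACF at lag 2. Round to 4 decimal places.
\phi_{22} = 0.2170

The PACF at lag k is phi_{kk}, the last component of the solution
to the Yule-Walker system G_k phi = r_k where
  (G_k)_{ij} = rho(|i - j|), (r_k)_i = rho(i), i,j = 1..k.
Equivalently, Durbin-Levinson gives phi_{kk} iteratively:
  phi_{11} = rho(1)
  phi_{kk} = [rho(k) - sum_{j=1..k-1} phi_{k-1,j} rho(k-j)]
            / [1 - sum_{j=1..k-1} phi_{k-1,j} rho(j)],
  phi_{k,j} = phi_{k-1,j} - phi_{kk} phi_{k-1,k-j},  j = 1..k-1.
Step k = 1:
  phi_11 = rho(1) = 0.2695.
Step k = 2:
  phi_22 = [rho(2) - phi_11 rho(1)] / [1 - phi_11 rho(1)] = [0.2739 - (0.2695)(0.2695)] / [1 - (0.2695)(0.2695)]
         = 0.20126975 / 0.92736975 = 0.217.
Therefore phi_{22} = 0.2170.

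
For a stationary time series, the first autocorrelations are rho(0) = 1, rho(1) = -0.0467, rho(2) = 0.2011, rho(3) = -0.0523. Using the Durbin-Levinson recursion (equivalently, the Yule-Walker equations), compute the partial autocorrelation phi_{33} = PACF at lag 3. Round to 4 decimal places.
\phi_{33} = -0.0370

The PACF at lag k is phi_{kk}, the last component of the solution
to the Yule-Walker system G_k phi = r_k where
  (G_k)_{ij} = rho(|i - j|), (r_k)_i = rho(i), i,j = 1..k.
Equivalently, Durbin-Levinson gives phi_{kk} iteratively:
  phi_{11} = rho(1)
  phi_{kk} = [rho(k) - sum_{j=1..k-1} phi_{k-1,j} rho(k-j)]
            / [1 - sum_{j=1..k-1} phi_{k-1,j} rho(j)],
  phi_{k,j} = phi_{k-1,j} - phi_{kk} phi_{k-1,k-j},  j = 1..k-1.
Step k = 1:
  phi_11 = rho(1) = -0.0467.
Step k = 2:
  phi_22 = [rho(2) - phi_11 rho(1)] / [1 - phi_11 rho(1)] = [0.2011 - (-0.0467)(-0.0467)] / [1 - (-0.0467)(-0.0467)]
         = 0.19891911 / 0.99781911 = 0.199354.
  Update: phi_21 = phi_11 - phi_22 phi_11 = -0.0467 - (0.199354)(-0.0467) = -0.03739.
Step k = 3:
  phi_33 = [rho(3) - phi_21 rho(2) - phi_22 rho(1)] / [1 - phi_21 rho(1) - phi_22 rho(2)]
    numerator   = -0.0523 - (-0.03739)(0.2011) - (0.199354)(-0.0467) = -0.03547101
    denominator = 1 - (-0.03739)(-0.0467) - (0.199354)(0.2011) = 0.95816381
  phi_33 = -0.03547101 / 0.95816381 = -0.037.
Therefore phi_{33} = -0.0370.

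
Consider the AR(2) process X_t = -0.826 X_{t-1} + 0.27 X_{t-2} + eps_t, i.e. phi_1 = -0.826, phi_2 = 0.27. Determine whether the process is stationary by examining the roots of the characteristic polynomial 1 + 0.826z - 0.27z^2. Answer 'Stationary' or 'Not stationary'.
\text{Not stationary}

The AR(p) characteristic polynomial is P(z) = 1 + 0.826z - 0.27z^2.
Stationarity requires all roots to lie outside the unit circle, i.e. |z| > 1 for every root.
Set 1 + (0.826) z + (-0.27) z^2 = 0, i.e. a z^2 + b z + c = 0 with a = -0.27, b = 0.826, c = 1.
Discriminant D = b^2 - 4ac = (0.826)^2 - 4*(-0.27)*1 = 0.682276 - (-1.08) = 1.762276.
D >= 0, so the roots are real: z = (-b +/- sqrt(D)) / (2a) = (-0.826 +/- 1.327507) / (-0.54).
  z_1 = (-0.826 + 1.327507) / (-0.54) = -0.9287,   |z_1| = 0.9287.
  z_2 = (-0.826 - 1.327507) / (-0.54) = 3.988,   |z_2| = 3.988.
Moduli of all roots: 0.9287, 3.9880.
All moduli strictly greater than 1? No.
Verdict: Not stationary.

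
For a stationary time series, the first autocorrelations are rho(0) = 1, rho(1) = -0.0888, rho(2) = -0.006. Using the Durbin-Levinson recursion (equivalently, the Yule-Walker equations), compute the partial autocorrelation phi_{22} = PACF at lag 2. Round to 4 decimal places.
\phi_{22} = -0.0140

The PACF at lag k is phi_{kk}, the last component of the solution
to the Yule-Walker system G_k phi = r_k where
  (G_k)_{ij} = rho(|i - j|), (r_k)_i = rho(i), i,j = 1..k.
Equivalently, Durbin-Levinson gives phi_{kk} iteratively:
  phi_{11} = rho(1)
  phi_{kk} = [rho(k) - sum_{j=1..k-1} phi_{k-1,j} rho(k-j)]
            / [1 - sum_{j=1..k-1} phi_{k-1,j} rho(j)],
  phi_{k,j} = phi_{k-1,j} - phi_{kk} phi_{k-1,k-j},  j = 1..k-1.
Step k = 1:
  phi_11 = rho(1) = -0.0888.
Step k = 2:
  phi_22 = [rho(2) - phi_11 rho(1)] / [1 - phi_11 rho(1)] = [-0.006 - (-0.0888)(-0.0888)] / [1 - (-0.0888)(-0.0888)]
         = -0.01388544 / 0.99211456 = -0.014.
Therefore phi_{22} = -0.0140.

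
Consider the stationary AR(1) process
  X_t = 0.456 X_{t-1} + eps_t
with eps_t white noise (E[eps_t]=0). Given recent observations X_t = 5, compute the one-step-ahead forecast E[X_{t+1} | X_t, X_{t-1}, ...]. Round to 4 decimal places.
E[X_{t+1} \mid \mathcal F_t] = 2.2800

For an AR(p) model X_t = c + sum_i phi_i X_{t-i} + eps_t, the
one-step-ahead conditional mean is
  E[X_{t+1} | X_t, ...] = c + sum_i phi_i X_{t+1-i}.
Substitute known values:
  E[X_{t+1} | ...] = (0.456) * (5)
                   = 2.2800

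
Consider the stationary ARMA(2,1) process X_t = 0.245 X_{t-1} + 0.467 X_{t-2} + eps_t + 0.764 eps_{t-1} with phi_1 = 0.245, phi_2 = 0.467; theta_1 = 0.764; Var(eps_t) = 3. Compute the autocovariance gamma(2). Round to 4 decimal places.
\gamma(2) = 7.4993

Multiply the model equation by X_{t-k} and take expectations. With theta_0 = psi_0 = 1 and psi_j the MA(infinity) weights, this gives
  gamma(k) - sum_i phi_i gamma(k-i) = c_k,
  c_k = sigma^2 * sum_{j=k..q} theta_j psi_{j-k}   (c_k = 0 for k > q),
using gamma(-m) = gamma(m).
psi-weights needed (psi_j = theta_j + sum_i phi_i psi_{j-i}):
  psi_1 = theta_1 + phi_1 = 0.764 + (0.245) = 1.009
Right-hand sides:
  c_0 = sigma^2 (1 + theta_1 psi_1) = 3 * (1 + (0.764)(1.009)) = 3 * 1.770876 = 5.312628
  c_1 = sigma^2 theta_1 = 3 * (0.764) = 2.292
  c_2 = 0
Equations for k = 0, 1, 2 (AR order 2, c_2 = 0):
  (E0) gamma(0) = phi_1 gamma(1) + phi_2 gamma(2) + c_0
  (E1) gamma(1) = phi_1 gamma(0) + phi_2 gamma(1) + c_1
  (E2) gamma(2) = phi_1 gamma(1) + phi_2 gamma(0)
From (E1): gamma(1) = A gamma(0) + B with
  A = phi_1 / (1 - phi_2) = 0.245 / 0.533 = 0.459662,   B = c_1 / (1 - phi_2) = 2.292 / 0.533 = 4.300188.
Insert (E2) into (E0): gamma(0) (1 - phi_2^2) = phi_1 (1 + phi_2) gamma(1) + c_0.
  phi_1 (1 + phi_2) = (0.245)(1.467) = 0.359415,   1 - phi_2^2 = 0.781911.
Replace gamma(1) by A gamma(0) + B and collect gamma(0):
  gamma(0) [0.781911 - (0.359415)(0.459662)] = (0.359415)(4.300188) + 5.312628
  gamma(0) * 0.616701 = 6.85818
  gamma(0) = 6.85818 / 0.616701 = 11.120745.
  gamma(1) = A gamma(0) + B = (0.459662)(11.120745) + (4.300188) = 9.411975.
  gamma(2) = phi_1 gamma(1) + phi_2 gamma(0) = (0.245)(9.411975) + (0.467)(11.120745) = 7.499322.
Therefore gamma(2) = 7.4993 (to 4 decimal places).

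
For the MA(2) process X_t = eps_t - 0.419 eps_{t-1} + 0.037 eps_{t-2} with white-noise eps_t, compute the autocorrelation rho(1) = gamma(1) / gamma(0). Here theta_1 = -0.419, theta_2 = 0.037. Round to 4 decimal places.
\rho(1) = -0.3692

For an MA(q) process with theta_0 = 1, the autocovariance is
  gamma(k) = sigma^2 * sum_{i=0..q-k} theta_i * theta_{i+k},
and rho(k) = gamma(k) / gamma(0). Sigma^2 cancels.
  numerator   = (1)*(-0.419) + (-0.419)*(0.037) = -0.434503.
  denominator = (1)^2 + (-0.419)^2 + (0.037)^2 = 1.17693.
  rho(1) = -0.434503 / 1.17693 = -0.3692.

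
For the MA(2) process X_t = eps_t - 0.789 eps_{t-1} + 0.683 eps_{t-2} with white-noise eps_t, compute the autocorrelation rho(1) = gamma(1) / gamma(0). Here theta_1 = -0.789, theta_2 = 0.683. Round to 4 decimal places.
\rho(1) = -0.6357

For an MA(q) process with theta_0 = 1, the autocovariance is
  gamma(k) = sigma^2 * sum_{i=0..q-k} theta_i * theta_{i+k},
and rho(k) = gamma(k) / gamma(0). Sigma^2 cancels.
  numerator   = (1)*(-0.789) + (-0.789)*(0.683) = -1.327887.
  denominator = (1)^2 + (-0.789)^2 + (0.683)^2 = 2.08901.
  rho(1) = -1.327887 / 2.08901 = -0.6357.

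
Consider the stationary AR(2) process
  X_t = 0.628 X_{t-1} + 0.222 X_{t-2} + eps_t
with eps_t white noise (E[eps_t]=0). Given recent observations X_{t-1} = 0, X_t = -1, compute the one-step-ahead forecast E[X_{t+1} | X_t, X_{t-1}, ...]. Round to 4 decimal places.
E[X_{t+1} \mid \mathcal F_t] = -0.6280

For an AR(p) model X_t = c + sum_i phi_i X_{t-i} + eps_t, the
one-step-ahead conditional mean is
  E[X_{t+1} | X_t, ...] = c + sum_i phi_i X_{t+1-i}.
Substitute known values:
  E[X_{t+1} | ...] = (0.628) * (-1) + (0.222) * (0)
                   = -0.6280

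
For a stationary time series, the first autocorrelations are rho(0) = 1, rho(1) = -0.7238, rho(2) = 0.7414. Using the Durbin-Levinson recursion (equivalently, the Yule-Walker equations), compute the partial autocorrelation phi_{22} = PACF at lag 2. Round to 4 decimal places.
\phi_{22} = 0.4569

The PACF at lag k is phi_{kk}, the last component of the solution
to the Yule-Walker system G_k phi = r_k where
  (G_k)_{ij} = rho(|i - j|), (r_k)_i = rho(i), i,j = 1..k.
Equivalently, Durbin-Levinson gives phi_{kk} iteratively:
  phi_{11} = rho(1)
  phi_{kk} = [rho(k) - sum_{j=1..k-1} phi_{k-1,j} rho(k-j)]
            / [1 - sum_{j=1..k-1} phi_{k-1,j} rho(j)],
  phi_{k,j} = phi_{k-1,j} - phi_{kk} phi_{k-1,k-j},  j = 1..k-1.
Step k = 1:
  phi_11 = rho(1) = -0.7238.
Step k = 2:
  phi_22 = [rho(2) - phi_11 rho(1)] / [1 - phi_11 rho(1)] = [0.7414 - (-0.7238)(-0.7238)] / [1 - (-0.7238)(-0.7238)]
         = 0.21751356 / 0.47611356 = 0.4569.
Therefore phi_{22} = 0.4569.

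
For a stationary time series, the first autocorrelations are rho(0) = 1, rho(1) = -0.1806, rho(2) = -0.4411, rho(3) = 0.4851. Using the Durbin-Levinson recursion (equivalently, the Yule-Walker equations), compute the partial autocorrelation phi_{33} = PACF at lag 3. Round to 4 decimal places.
\phi_{33} = 0.3780

The PACF at lag k is phi_{kk}, the last component of the solution
to the Yule-Walker system G_k phi = r_k where
  (G_k)_{ij} = rho(|i - j|), (r_k)_i = rho(i), i,j = 1..k.
Equivalently, Durbin-Levinson gives phi_{kk} iteratively:
  phi_{11} = rho(1)
  phi_{kk} = [rho(k) - sum_{j=1..k-1} phi_{k-1,j} rho(k-j)]
            / [1 - sum_{j=1..k-1} phi_{k-1,j} rho(j)],
  phi_{k,j} = phi_{k-1,j} - phi_{kk} phi_{k-1,k-j},  j = 1..k-1.
Step k = 1:
  phi_11 = rho(1) = -0.1806.
Step k = 2:
  phi_22 = [rho(2) - phi_11 rho(1)] / [1 - phi_11 rho(1)] = [-0.4411 - (-0.1806)(-0.1806)] / [1 - (-0.1806)(-0.1806)]
         = -0.47371636 / 0.96738364 = -0.489688.
  Update: phi_21 = phi_11 - phi_22 phi_11 = -0.1806 - (-0.489688)(-0.1806) = -0.269038.
Step k = 3:
  phi_33 = [rho(3) - phi_21 rho(2) - phi_22 rho(1)] / [1 - phi_21 rho(1) - phi_22 rho(2)]
    numerator   = 0.4851 - (-0.269038)(-0.4411) - (-0.489688)(-0.1806) = 0.27798978
    denominator = 1 - (-0.269038)(-0.1806) - (-0.489688)(-0.4411) = 0.73541033
  phi_33 = 0.27798978 / 0.73541033 = 0.378.
Therefore phi_{33} = 0.3780.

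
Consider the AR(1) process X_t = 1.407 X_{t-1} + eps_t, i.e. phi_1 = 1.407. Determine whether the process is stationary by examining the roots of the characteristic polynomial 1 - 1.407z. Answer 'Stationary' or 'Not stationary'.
\text{Not stationary}

The AR(p) characteristic polynomial is P(z) = 1 - 1.407z.
Stationarity requires all roots to lie outside the unit circle, i.e. |z| > 1 for every root.
This is linear in z: 1 + (-1.407) z = 0  =>  z = -1/(-1.407) = 0.710732,  |z| = 0.710732.
Moduli of all roots: 0.7107.
All moduli strictly greater than 1? No.
Verdict: Not stationary.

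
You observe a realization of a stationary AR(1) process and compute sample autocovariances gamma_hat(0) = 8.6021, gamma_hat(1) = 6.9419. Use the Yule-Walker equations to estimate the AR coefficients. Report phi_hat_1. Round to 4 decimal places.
\hat\phi_{1} = 0.8070

The Yule-Walker equations for an AR(p) process read, in matrix form,
  Gamma_p phi = r_p,   with   (Gamma_p)_{ij} = gamma(|i - j|),
                       (r_p)_i = gamma(i),   i,j = 1..p.
Substitute the sample gammas (Toeplitz matrix and right-hand side of size 1):
  Gamma_p = [[8.6021]]
  r_p     = [6.9419]
With p = 1 this is the single equation gamma(0) phi_1 = gamma(1):
  phi_hat_1 = gamma(1) / gamma(0) = 6.9419 / 8.6021 = 0.8070.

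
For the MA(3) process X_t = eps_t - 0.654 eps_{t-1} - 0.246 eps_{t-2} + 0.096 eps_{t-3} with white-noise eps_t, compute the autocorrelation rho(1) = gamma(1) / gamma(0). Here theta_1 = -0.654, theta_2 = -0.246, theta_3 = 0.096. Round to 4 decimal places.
\rho(1) = -0.3451

For an MA(q) process with theta_0 = 1, the autocovariance is
  gamma(k) = sigma^2 * sum_{i=0..q-k} theta_i * theta_{i+k},
and rho(k) = gamma(k) / gamma(0). Sigma^2 cancels.
  numerator   = (1)*(-0.654) + (-0.654)*(-0.246) + (-0.246)*(0.096) = -0.516732.
  denominator = (1)^2 + (-0.654)^2 + (-0.246)^2 + (0.096)^2 = 1.497448.
  rho(1) = -0.516732 / 1.497448 = -0.3451.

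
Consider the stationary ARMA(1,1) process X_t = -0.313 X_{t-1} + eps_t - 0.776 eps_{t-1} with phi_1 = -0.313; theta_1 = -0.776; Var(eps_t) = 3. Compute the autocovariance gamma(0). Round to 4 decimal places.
\gamma(0) = 6.9442

Multiply the model equation by X_{t-k} and take expectations. With theta_0 = psi_0 = 1 and psi_j the MA(infinity) weights, this gives
  gamma(k) - sum_i phi_i gamma(k-i) = c_k,
  c_k = sigma^2 * sum_{j=k..q} theta_j psi_{j-k}   (c_k = 0 for k > q),
using gamma(-m) = gamma(m).
psi-weights needed (psi_j = theta_j + sum_i phi_i psi_{j-i}):
  psi_1 = theta_1 + phi_1 = -0.776 + (-0.313) = -1.089
Right-hand sides:
  c_0 = sigma^2 (1 + theta_1 psi_1) = 3 * (1 + (-0.776)(-1.089)) = 3 * 1.845064 = 5.535192
  c_1 = sigma^2 theta_1 = 3 * (-0.776) = -2.328
  c_2 = 0
Equations for k = 0 and k = 1 (AR order 1):
  gamma(0) = phi_1 gamma(1) + c_0
  gamma(1) = phi_1 gamma(0) + c_1
Substituting the second into the first: gamma(0) (1 - phi_1^2) = c_0 + phi_1 c_1, so
  gamma(0) = (c_0 + phi_1 c_1) / (1 - phi_1^2) = (5.535192 + (-0.313)(-2.328)) / (1 - (-0.313)^2) = 6.263856 / 0.902031 = 6.944169.
Therefore gamma(0) = 6.9442 (to 4 decimal places).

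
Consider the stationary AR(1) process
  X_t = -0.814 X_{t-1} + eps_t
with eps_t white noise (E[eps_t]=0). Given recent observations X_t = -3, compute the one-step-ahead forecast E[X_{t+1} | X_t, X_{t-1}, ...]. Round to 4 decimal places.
E[X_{t+1} \mid \mathcal F_t] = 2.4420

For an AR(p) model X_t = c + sum_i phi_i X_{t-i} + eps_t, the
one-step-ahead conditional mean is
  E[X_{t+1} | X_t, ...] = c + sum_i phi_i X_{t+1-i}.
Substitute known values:
  E[X_{t+1} | ...] = (-0.814) * (-3)
                   = 2.4420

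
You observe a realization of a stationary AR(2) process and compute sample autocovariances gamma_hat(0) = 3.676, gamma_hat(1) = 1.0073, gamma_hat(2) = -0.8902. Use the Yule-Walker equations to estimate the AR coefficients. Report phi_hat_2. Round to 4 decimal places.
\hat\phi_{2} = -0.3430

The Yule-Walker equations for an AR(p) process read, in matrix form,
  Gamma_p phi = r_p,   with   (Gamma_p)_{ij} = gamma(|i - j|),
                       (r_p)_i = gamma(i),   i,j = 1..p.
Substitute the sample gammas (Toeplitz matrix and right-hand side of size 2):
  Gamma_p = [[3.676, 1.0073], [1.0073, 3.676]]
  r_p     = [1.0073, -0.8902]
Written out:
  3.676 phi_1 + 1.0073 phi_2 = 1.0073
  1.0073 phi_1 + 3.676 phi_2 = -0.8902
Solve by Cramer's rule:
  det = gamma(0)^2 - gamma(1)^2 = (3.676)^2 - (1.0073)^2 = 13.512976 - 1.01465329 = 12.49832271
  phi_hat_1 = [gamma(1) gamma(0) - gamma(1) gamma(2)] / det = [(1.0073)(3.676) - (1.0073)(-0.8902)] / 12.49832271 = 4.59953326 / 12.49832271 = 0.368
  phi_hat_2 = [gamma(0) gamma(2) - gamma(1)^2] / det = [(3.676)(-0.8902) - (1.0073)^2] / 12.49832271 = -4.28702849 / 12.49832271 = -0.343
So phi_hat = [0.3680, -0.3430].
Therefore phi_hat_2 = -0.3430.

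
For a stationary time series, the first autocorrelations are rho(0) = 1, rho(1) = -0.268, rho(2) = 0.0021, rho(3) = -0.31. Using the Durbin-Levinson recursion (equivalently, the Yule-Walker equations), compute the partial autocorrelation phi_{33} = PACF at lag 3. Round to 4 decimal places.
\phi_{33} = -0.3570

The PACF at lag k is phi_{kk}, the last component of the solution
to the Yule-Walker system G_k phi = r_k where
  (G_k)_{ij} = rho(|i - j|), (r_k)_i = rho(i), i,j = 1..k.
Equivalently, Durbin-Levinson gives phi_{kk} iteratively:
  phi_{11} = rho(1)
  phi_{kk} = [rho(k) - sum_{j=1..k-1} phi_{k-1,j} rho(k-j)]
            / [1 - sum_{j=1..k-1} phi_{k-1,j} rho(j)],
  phi_{k,j} = phi_{k-1,j} - phi_{kk} phi_{k-1,k-j},  j = 1..k-1.
Step k = 1:
  phi_11 = rho(1) = -0.268.
Step k = 2:
  phi_22 = [rho(2) - phi_11 rho(1)] / [1 - phi_11 rho(1)] = [0.0021 - (-0.268)(-0.268)] / [1 - (-0.268)(-0.268)]
         = -0.069724 / 0.928176 = -0.075119.
  Update: phi_21 = phi_11 - phi_22 phi_11 = -0.268 - (-0.075119)(-0.268) = -0.288132.
Step k = 3:
  phi_33 = [rho(3) - phi_21 rho(2) - phi_22 rho(1)] / [1 - phi_21 rho(1) - phi_22 rho(2)]
    numerator   = -0.31 - (-0.288132)(0.0021) - (-0.075119)(-0.268) = -0.32952692
    denominator = 1 - (-0.288132)(-0.268) - (-0.075119)(0.0021) = 0.92293838
  phi_33 = -0.32952692 / 0.92293838 = -0.357.
Therefore phi_{33} = -0.3570.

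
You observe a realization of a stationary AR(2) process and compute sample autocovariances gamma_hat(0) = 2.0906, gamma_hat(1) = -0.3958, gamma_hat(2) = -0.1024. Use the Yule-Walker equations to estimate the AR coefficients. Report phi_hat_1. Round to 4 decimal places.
\hat\phi_{1} = -0.2060

The Yule-Walker equations for an AR(p) process read, in matrix form,
  Gamma_p phi = r_p,   with   (Gamma_p)_{ij} = gamma(|i - j|),
                       (r_p)_i = gamma(i),   i,j = 1..p.
Substitute the sample gammas (Toeplitz matrix and right-hand side of size 2):
  Gamma_p = [[2.0906, -0.3958], [-0.3958, 2.0906]]
  r_p     = [-0.3958, -0.1024]
Written out:
  2.0906 phi_1 - 0.3958 phi_2 = -0.3958
  -0.3958 phi_1 + 2.0906 phi_2 = -0.1024
Solve by Cramer's rule:
  det = gamma(0)^2 - gamma(1)^2 = (2.0906)^2 - (-0.3958)^2 = 4.37060836 - 0.15665764 = 4.21395072
  phi_hat_1 = [gamma(1) gamma(0) - gamma(1) gamma(2)] / det = [(-0.3958)(2.0906) - (-0.3958)(-0.1024)] / 4.21395072 = -0.8679894 / 4.21395072 = -0.206
  phi_hat_2 = [gamma(0) gamma(2) - gamma(1)^2] / det = [(2.0906)(-0.1024) - (-0.3958)^2] / 4.21395072 = -0.37073508 / 4.21395072 = -0.088
So phi_hat = [-0.2060, -0.0880].
Therefore phi_hat_1 = -0.2060.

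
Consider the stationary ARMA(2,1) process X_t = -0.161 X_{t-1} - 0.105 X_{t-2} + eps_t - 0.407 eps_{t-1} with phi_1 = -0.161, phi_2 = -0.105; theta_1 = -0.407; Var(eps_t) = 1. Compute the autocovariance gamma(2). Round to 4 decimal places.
\gamma(2) = -0.0489

Multiply the model equation by X_{t-k} and take expectations. With theta_0 = psi_0 = 1 and psi_j the MA(infinity) weights, this gives
  gamma(k) - sum_i phi_i gamma(k-i) = c_k,
  c_k = sigma^2 * sum_{j=k..q} theta_j psi_{j-k}   (c_k = 0 for k > q),
using gamma(-m) = gamma(m).
psi-weights needed (psi_j = theta_j + sum_i phi_i psi_{j-i}):
  psi_1 = theta_1 + phi_1 = -0.407 + (-0.161) = -0.568
Right-hand sides:
  c_0 = sigma^2 (1 + theta_1 psi_1) = 1 * (1 + (-0.407)(-0.568)) = 1 * 1.231176 = 1.231176
  c_1 = sigma^2 theta_1 = 1 * (-0.407) = -0.407
  c_2 = 0
Equations for k = 0, 1, 2 (AR order 2, c_2 = 0):
  (E0) gamma(0) = phi_1 gamma(1) + phi_2 gamma(2) + c_0
  (E1) gamma(1) = phi_1 gamma(0) + phi_2 gamma(1) + c_1
  (E2) gamma(2) = phi_1 gamma(1) + phi_2 gamma(0)
From (E1): gamma(1) = A gamma(0) + B with
  A = phi_1 / (1 - phi_2) = -0.161 / 1.105 = -0.145701,   B = c_1 / (1 - phi_2) = -0.407 / 1.105 = -0.368326.
Insert (E2) into (E0): gamma(0) (1 - phi_2^2) = phi_1 (1 + phi_2) gamma(1) + c_0.
  phi_1 (1 + phi_2) = (-0.161)(0.895) = -0.144095,   1 - phi_2^2 = 0.988975.
Replace gamma(1) by A gamma(0) + B and collect gamma(0):
  gamma(0) [0.988975 - (-0.144095)(-0.145701)] = (-0.144095)(-0.368326) + 1.231176
  gamma(0) * 0.96798 = 1.28425
  gamma(0) = 1.28425 / 0.96798 = 1.326732.
  gamma(1) = A gamma(0) + B = (-0.145701)(1.326732) + (-0.368326) = -0.561632.
  gamma(2) = phi_1 gamma(1) + phi_2 gamma(0) = (-0.161)(-0.561632) + (-0.105)(1.326732) = -0.048884.
Therefore gamma(2) = -0.0489 (to 4 decimal places).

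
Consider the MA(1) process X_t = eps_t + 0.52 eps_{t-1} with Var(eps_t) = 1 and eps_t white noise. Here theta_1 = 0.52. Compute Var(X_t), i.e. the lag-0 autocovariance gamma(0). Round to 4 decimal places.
\gamma(0) = 1.2704

For an MA(q) process X_t = eps_t + sum_i theta_i eps_{t-i} with
Var(eps_t) = sigma^2, the variance is
  gamma(0) = sigma^2 * (1 + sum_i theta_i^2).
  sum_i theta_i^2 = (0.52)^2 = 0.2704.
  gamma(0) = 1 * (1 + 0.2704) = 1 * 1.2704 = 1.2704.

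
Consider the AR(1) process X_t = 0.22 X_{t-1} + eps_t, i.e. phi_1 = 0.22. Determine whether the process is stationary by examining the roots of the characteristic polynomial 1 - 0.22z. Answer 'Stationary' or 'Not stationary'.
\text{Stationary}

The AR(p) characteristic polynomial is P(z) = 1 - 0.22z.
Stationarity requires all roots to lie outside the unit circle, i.e. |z| > 1 for every root.
This is linear in z: 1 + (-0.22) z = 0  =>  z = -1/(-0.22) = 4.545455,  |z| = 4.545455.
Moduli of all roots: 4.5455.
All moduli strictly greater than 1? Yes.
Verdict: Stationary.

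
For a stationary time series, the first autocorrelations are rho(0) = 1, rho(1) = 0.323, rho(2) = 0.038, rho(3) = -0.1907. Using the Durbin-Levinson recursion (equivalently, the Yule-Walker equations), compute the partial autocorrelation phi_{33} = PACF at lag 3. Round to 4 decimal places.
\phi_{33} = -0.2020

The PACF at lag k is phi_{kk}, the last component of the solution
to the Yule-Walker system G_k phi = r_k where
  (G_k)_{ij} = rho(|i - j|), (r_k)_i = rho(i), i,j = 1..k.
Equivalently, Durbin-Levinson gives phi_{kk} iteratively:
  phi_{11} = rho(1)
  phi_{kk} = [rho(k) - sum_{j=1..k-1} phi_{k-1,j} rho(k-j)]
            / [1 - sum_{j=1..k-1} phi_{k-1,j} rho(j)],
  phi_{k,j} = phi_{k-1,j} - phi_{kk} phi_{k-1,k-j},  j = 1..k-1.
Step k = 1:
  phi_11 = rho(1) = 0.323.
Step k = 2:
  phi_22 = [rho(2) - phi_11 rho(1)] / [1 - phi_11 rho(1)] = [0.038 - (0.323)(0.323)] / [1 - (0.323)(0.323)]
         = -0.066329 / 0.895671 = -0.074055.
  Update: phi_21 = phi_11 - phi_22 phi_11 = 0.323 - (-0.074055)(0.323) = 0.34692.
Step k = 3:
  phi_33 = [rho(3) - phi_21 rho(2) - phi_22 rho(1)] / [1 - phi_21 rho(1) - phi_22 rho(2)]
    numerator   = -0.1907 - (0.34692)(0.038) - (-0.074055)(0.323) = -0.17996316
    denominator = 1 - (0.34692)(0.323) - (-0.074055)(0.038) = 0.890759
  phi_33 = -0.17996316 / 0.890759 = -0.202.
Therefore phi_{33} = -0.2020.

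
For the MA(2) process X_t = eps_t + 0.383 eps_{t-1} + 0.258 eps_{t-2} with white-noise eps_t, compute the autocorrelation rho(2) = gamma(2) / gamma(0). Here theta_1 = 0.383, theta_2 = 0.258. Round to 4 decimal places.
\rho(2) = 0.2127

For an MA(q) process with theta_0 = 1, the autocovariance is
  gamma(k) = sigma^2 * sum_{i=0..q-k} theta_i * theta_{i+k},
and rho(k) = gamma(k) / gamma(0). Sigma^2 cancels.
  numerator   = (1)*(0.258) = 0.258.
  denominator = (1)^2 + (0.383)^2 + (0.258)^2 = 1.213253.
  rho(2) = 0.258 / 1.213253 = 0.2127.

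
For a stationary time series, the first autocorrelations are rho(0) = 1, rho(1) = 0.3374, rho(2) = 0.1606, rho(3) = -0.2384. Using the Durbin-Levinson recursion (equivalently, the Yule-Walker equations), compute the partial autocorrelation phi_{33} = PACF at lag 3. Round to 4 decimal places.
\phi_{33} = -0.3480

The PACF at lag k is phi_{kk}, the last component of the solution
to the Yule-Walker system G_k phi = r_k where
  (G_k)_{ij} = rho(|i - j|), (r_k)_i = rho(i), i,j = 1..k.
Equivalently, Durbin-Levinson gives phi_{kk} iteratively:
  phi_{11} = rho(1)
  phi_{kk} = [rho(k) - sum_{j=1..k-1} phi_{k-1,j} rho(k-j)]
            / [1 - sum_{j=1..k-1} phi_{k-1,j} rho(j)],
  phi_{k,j} = phi_{k-1,j} - phi_{kk} phi_{k-1,k-j},  j = 1..k-1.
Step k = 1:
  phi_11 = rho(1) = 0.3374.
Step k = 2:
  phi_22 = [rho(2) - phi_11 rho(1)] / [1 - phi_11 rho(1)] = [0.1606 - (0.3374)(0.3374)] / [1 - (0.3374)(0.3374)]
         = 0.04676124 / 0.88616124 = 0.052768.
  Update: phi_21 = phi_11 - phi_22 phi_11 = 0.3374 - (0.052768)(0.3374) = 0.319596.
Step k = 3:
  phi_33 = [rho(3) - phi_21 rho(2) - phi_22 rho(1)] / [1 - phi_21 rho(1) - phi_22 rho(2)]
    numerator   = -0.2384 - (0.319596)(0.1606) - (0.052768)(0.3374) = -0.30753114
    denominator = 1 - (0.319596)(0.3374) - (0.052768)(0.1606) = 0.88369373
  phi_33 = -0.30753114 / 0.88369373 = -0.348.
Therefore phi_{33} = -0.3480.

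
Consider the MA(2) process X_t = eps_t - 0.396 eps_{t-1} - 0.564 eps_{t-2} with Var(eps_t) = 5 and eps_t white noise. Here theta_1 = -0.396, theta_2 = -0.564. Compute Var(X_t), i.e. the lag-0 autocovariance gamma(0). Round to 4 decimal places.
\gamma(0) = 7.3746

For an MA(q) process X_t = eps_t + sum_i theta_i eps_{t-i} with
Var(eps_t) = sigma^2, the variance is
  gamma(0) = sigma^2 * (1 + sum_i theta_i^2).
  sum_i theta_i^2 = (-0.396)^2 + (-0.564)^2 = 0.156816 + 0.318096 = 0.474912.
  gamma(0) = 5 * (1 + 0.474912) = 5 * 1.474912 = 7.37456, which rounds to 7.3746.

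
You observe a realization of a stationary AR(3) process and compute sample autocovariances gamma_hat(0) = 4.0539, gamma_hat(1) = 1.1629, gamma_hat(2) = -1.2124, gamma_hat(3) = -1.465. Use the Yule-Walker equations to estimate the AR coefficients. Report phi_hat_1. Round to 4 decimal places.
\hat\phi_{1} = 0.3400

The Yule-Walker equations for an AR(p) process read, in matrix form,
  Gamma_p phi = r_p,   with   (Gamma_p)_{ij} = gamma(|i - j|),
                       (r_p)_i = gamma(i),   i,j = 1..p.
Substitute the sample gammas (Toeplitz matrix and right-hand side of size 3):
  Gamma_p = [[4.0539, 1.1629, -1.2124], [1.1629, 4.0539, 1.1629], [-1.2124, 1.1629, 4.0539]]
  r_p     = [1.1629, -1.2124, -1.465]
Written out (R1..R3):
  (R1) 4.0539 phi_1 + 1.1629 phi_2 - 1.2124 phi_3 = 1.1629
  (R2) 1.1629 phi_1 + 4.0539 phi_2 + 1.1629 phi_3 = -1.2124
  (R3) -1.2124 phi_1 + 1.1629 phi_2 + 4.0539 phi_3 = -1.465
Gaussian elimination:
  R2 <- R2 - (1.1629/4.0539) R1 = R2 - (0.28686) R1:  3.720311 phi_2 + 1.510689 phi_3 = -1.545989
  R3 <- R3 - (-1.2124/4.0539) R1 = R3 - (-0.29907) R1:  1.510689 phi_2 + 3.691307 phi_3 = -1.117211
  R3 <- R3 - (1.510689/3.720311) R2 = R3 - (0.406065) R2:  3.07787 phi_3 = -0.489439
Back-substitution:
  phi_hat_3 = -0.489439 / 3.07787 = -0.159019
  phi_hat_2 = (-1.545989 - (1.510689)(-0.159019)) / 3.720311 = -0.350982
  phi_hat_1 = (1.1629 - (1.1629)(-0.350982) - (-1.2124)(-0.159019)) / 4.0539 = 0.339984
So phi_hat = [0.3400, -0.3510, -0.1590].
Therefore phi_hat_1 = 0.3400.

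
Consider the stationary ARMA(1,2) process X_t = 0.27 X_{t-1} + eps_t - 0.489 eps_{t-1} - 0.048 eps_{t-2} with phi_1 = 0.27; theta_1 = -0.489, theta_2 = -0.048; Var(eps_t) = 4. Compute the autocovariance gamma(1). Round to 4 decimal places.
\gamma(1) = -0.7688

Multiply the model equation by X_{t-k} and take expectations. With theta_0 = psi_0 = 1 and psi_j the MA(infinity) weights, this gives
  gamma(k) - sum_i phi_i gamma(k-i) = c_k,
  c_k = sigma^2 * sum_{j=k..q} theta_j psi_{j-k}   (c_k = 0 for k > q),
using gamma(-m) = gamma(m).
psi-weights needed (psi_j = theta_j + sum_i phi_i psi_{j-i}):
  psi_1 = theta_1 + phi_1 = -0.489 + (0.27) = -0.219
  psi_2 = theta_2 + phi_1 psi_1 = -0.048 + (0.27)(-0.219) = -0.10713
Right-hand sides:
  c_0 = sigma^2 (1 + theta_1 psi_1 + theta_2 psi_2) = 4 * (1 + (-0.489)(-0.219) + (-0.048)(-0.10713)) = 4 * 1.112233 = 4.448933
  c_1 = sigma^2 (theta_1 + theta_2 psi_1) = 4 * (-0.489 + (-0.048)(-0.219)) = -1.913952
  c_2 = sigma^2 theta_2 = 4 * (-0.048) = -0.192
Equations for k = 0 and k = 1 (AR order 1):
  gamma(0) = phi_1 gamma(1) + c_0
  gamma(1) = phi_1 gamma(0) + c_1
Substituting the second into the first: gamma(0) (1 - phi_1^2) = c_0 + phi_1 c_1, so
  gamma(0) = (c_0 + phi_1 c_1) / (1 - phi_1^2) = (4.448933 + (0.27)(-1.913952)) / (1 - (0.27)^2) = 3.932166 / 0.9271 = 4.241361.
  gamma(1) = phi_1 gamma(0) + c_1 = (0.27)(4.241361) + (-1.913952) = -0.768784.
Therefore gamma(1) = -0.7688 (to 4 decimal places).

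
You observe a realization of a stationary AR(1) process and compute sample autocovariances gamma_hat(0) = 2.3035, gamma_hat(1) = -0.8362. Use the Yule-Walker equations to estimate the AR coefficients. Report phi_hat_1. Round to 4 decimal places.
\hat\phi_{1} = -0.3630

The Yule-Walker equations for an AR(p) process read, in matrix form,
  Gamma_p phi = r_p,   with   (Gamma_p)_{ij} = gamma(|i - j|),
                       (r_p)_i = gamma(i),   i,j = 1..p.
Substitute the sample gammas (Toeplitz matrix and right-hand side of size 1):
  Gamma_p = [[2.3035]]
  r_p     = [-0.8362]
With p = 1 this is the single equation gamma(0) phi_1 = gamma(1):
  phi_hat_1 = gamma(1) / gamma(0) = -0.8362 / 2.3035 = -0.3630.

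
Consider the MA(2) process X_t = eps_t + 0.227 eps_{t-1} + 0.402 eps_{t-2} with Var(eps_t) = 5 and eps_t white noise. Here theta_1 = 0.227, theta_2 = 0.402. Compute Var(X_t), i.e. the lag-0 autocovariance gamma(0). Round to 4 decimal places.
\gamma(0) = 6.0657

For an MA(q) process X_t = eps_t + sum_i theta_i eps_{t-i} with
Var(eps_t) = sigma^2, the variance is
  gamma(0) = sigma^2 * (1 + sum_i theta_i^2).
  sum_i theta_i^2 = (0.227)^2 + (0.402)^2 = 0.051529 + 0.161604 = 0.213133.
  gamma(0) = 5 * (1 + 0.213133) = 5 * 1.213133 = 6.065665, which rounds to 6.0657.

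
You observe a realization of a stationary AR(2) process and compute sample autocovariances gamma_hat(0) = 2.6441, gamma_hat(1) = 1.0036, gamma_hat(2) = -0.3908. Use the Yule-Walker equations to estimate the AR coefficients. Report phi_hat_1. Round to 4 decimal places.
\hat\phi_{1} = 0.5090

The Yule-Walker equations for an AR(p) process read, in matrix form,
  Gamma_p phi = r_p,   with   (Gamma_p)_{ij} = gamma(|i - j|),
                       (r_p)_i = gamma(i),   i,j = 1..p.
Substitute the sample gammas (Toeplitz matrix and right-hand side of size 2):
  Gamma_p = [[2.6441, 1.0036], [1.0036, 2.6441]]
  r_p     = [1.0036, -0.3908]
Written out:
  2.6441 phi_1 + 1.0036 phi_2 = 1.0036
  1.0036 phi_1 + 2.6441 phi_2 = -0.3908
Solve by Cramer's rule:
  det = gamma(0)^2 - gamma(1)^2 = (2.6441)^2 - (1.0036)^2 = 6.99126481 - 1.00721296 = 5.98405185
  phi_hat_1 = [gamma(1) gamma(0) - gamma(1) gamma(2)] / det = [(1.0036)(2.6441) - (1.0036)(-0.3908)] / 5.98405185 = 3.04582564 / 5.98405185 = 0.509
  phi_hat_2 = [gamma(0) gamma(2) - gamma(1)^2] / det = [(2.6441)(-0.3908) - (1.0036)^2] / 5.98405185 = -2.04052724 / 5.98405185 = -0.341
So phi_hat = [0.5090, -0.3410].
Therefore phi_hat_1 = 0.5090.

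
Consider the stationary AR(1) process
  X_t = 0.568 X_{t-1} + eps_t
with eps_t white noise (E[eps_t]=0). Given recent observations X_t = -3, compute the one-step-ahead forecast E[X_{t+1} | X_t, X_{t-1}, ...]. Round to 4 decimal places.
E[X_{t+1} \mid \mathcal F_t] = -1.7040

For an AR(p) model X_t = c + sum_i phi_i X_{t-i} + eps_t, the
one-step-ahead conditional mean is
  E[X_{t+1} | X_t, ...] = c + sum_i phi_i X_{t+1-i}.
Substitute known values:
  E[X_{t+1} | ...] = (0.568) * (-3)
                   = -1.7040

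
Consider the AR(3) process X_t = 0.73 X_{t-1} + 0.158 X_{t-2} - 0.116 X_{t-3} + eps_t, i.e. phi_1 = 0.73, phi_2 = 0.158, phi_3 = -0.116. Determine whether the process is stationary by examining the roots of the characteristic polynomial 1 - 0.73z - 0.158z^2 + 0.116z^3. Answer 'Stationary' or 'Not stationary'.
\text{Stationary}

The AR(p) characteristic polynomial is P(z) = 1 - 0.73z - 0.158z^2 + 0.116z^3.
Stationarity requires all roots to lie outside the unit circle, i.e. |z| > 1 for every root.
Degree 3: look for a simple real root z0 first, then factor out (1 - z/z0) and solve the remaining quadratic.
Testing z0 = 2.5: P(2.5) = 1 + (-0.73)(2.5) + (-0.158)(2.5)^2 + (0.116)(2.5)^3
  = 1 + (-1.825) + (-0.9875) + (1.8125) = 0.  So z_0 = 2.5 is a root, |z_0| = 2.5.
Divide out the factor (1 - 0.4 z) = (1 - z/z0) (since 1/z0 = 0.4):
  P(z) = (1 - 0.4 z)(1 + (-0.33) z + (-0.29) z^2)
  [check: z-coef -0.33 - (0.4) = -0.73; z^2-coef -0.29 - (0.4)(-0.33) = -0.158; z^3-coef -(0.4)(-0.29) = 0.116.]
Remaining roots from the quadratic factor 1 + (-0.33) z + (-0.29) z^2:
  Set 1 + (-0.33) z + (-0.29) z^2 = 0, i.e. a z^2 + b z + c = 0 with a = -0.29, b = -0.33, c = 1.
  Discriminant D = b^2 - 4ac = (-0.33)^2 - 4*(-0.29)*1 = 0.1089 - (-1.16) = 1.2689.
  D >= 0, so the roots are real: z = (-b +/- sqrt(D)) / (2a) = (0.33 +/- 1.126455) / (-0.58).
    z_1 = (0.33 + 1.126455) / (-0.58) = -2.5111,   |z_1| = 2.5111.
    z_2 = (0.33 - 1.126455) / (-0.58) = 1.3732,   |z_2| = 1.3732.
Moduli of all roots: 2.5000, 2.5111, 1.3732.
All moduli strictly greater than 1? Yes.
Verdict: Stationary.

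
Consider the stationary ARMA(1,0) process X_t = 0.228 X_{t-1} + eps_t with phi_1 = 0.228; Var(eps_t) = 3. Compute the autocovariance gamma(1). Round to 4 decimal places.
\gamma(1) = 0.7215

Multiply the model equation by X_{t-k} and take expectations. With theta_0 = psi_0 = 1 and psi_j the MA(infinity) weights, this gives
  gamma(k) - sum_i phi_i gamma(k-i) = c_k,
  c_k = sigma^2 * sum_{j=k..q} theta_j psi_{j-k}   (c_k = 0 for k > q),
using gamma(-m) = gamma(m).
Pure AR (q = 0): c_0 = sigma^2 = 3, c_k = 0 for k >= 1.
Equations for k = 0 and k = 1 (AR order 1):
  gamma(0) = phi_1 gamma(1) + c_0
  gamma(1) = phi_1 gamma(0) + c_1
Substituting the second into the first: gamma(0) (1 - phi_1^2) = c_0 + phi_1 c_1, so
  gamma(0) = c_0 / (1 - phi_1^2) = 3 / (1 - (0.228)^2) = 3 / 0.948016 = 3.164504.
  gamma(1) = phi_1 gamma(0) = (0.228)(3.164504) = 0.721507.
Therefore gamma(1) = 0.7215 (to 4 decimal places).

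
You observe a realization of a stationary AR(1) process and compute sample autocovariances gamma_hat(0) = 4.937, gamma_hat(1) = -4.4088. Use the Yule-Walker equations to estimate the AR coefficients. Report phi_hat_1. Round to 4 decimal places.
\hat\phi_{1} = -0.8930

The Yule-Walker equations for an AR(p) process read, in matrix form,
  Gamma_p phi = r_p,   with   (Gamma_p)_{ij} = gamma(|i - j|),
                       (r_p)_i = gamma(i),   i,j = 1..p.
Substitute the sample gammas (Toeplitz matrix and right-hand side of size 1):
  Gamma_p = [[4.937]]
  r_p     = [-4.4088]
With p = 1 this is the single equation gamma(0) phi_1 = gamma(1):
  phi_hat_1 = gamma(1) / gamma(0) = -4.4088 / 4.937 = -0.8930.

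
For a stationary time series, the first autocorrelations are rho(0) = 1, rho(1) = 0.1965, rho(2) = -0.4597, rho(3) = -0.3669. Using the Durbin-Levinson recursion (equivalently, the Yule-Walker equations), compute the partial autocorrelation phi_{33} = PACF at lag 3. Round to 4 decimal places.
\phi_{33} = -0.1819

The PACF at lag k is phi_{kk}, the last component of the solution
to the Yule-Walker system G_k phi = r_k where
  (G_k)_{ij} = rho(|i - j|), (r_k)_i = rho(i), i,j = 1..k.
Equivalently, Durbin-Levinson gives phi_{kk} iteratively:
  phi_{11} = rho(1)
  phi_{kk} = [rho(k) - sum_{j=1..k-1} phi_{k-1,j} rho(k-j)]
            / [1 - sum_{j=1..k-1} phi_{k-1,j} rho(j)],
  phi_{k,j} = phi_{k-1,j} - phi_{kk} phi_{k-1,k-j},  j = 1..k-1.
Step k = 1:
  phi_11 = rho(1) = 0.1965.
Step k = 2:
  phi_22 = [rho(2) - phi_11 rho(1)] / [1 - phi_11 rho(1)] = [-0.4597 - (0.1965)(0.1965)] / [1 - (0.1965)(0.1965)]
         = -0.49831225 / 0.96138775 = -0.518326.
  Update: phi_21 = phi_11 - phi_22 phi_11 = 0.1965 - (-0.518326)(0.1965) = 0.298351.
Step k = 3:
  phi_33 = [rho(3) - phi_21 rho(2) - phi_22 rho(1)] / [1 - phi_21 rho(1) - phi_22 rho(2)]
    numerator   = -0.3669 - (0.298351)(-0.4597) - (-0.518326)(0.1965) = -0.12789696
    denominator = 1 - (0.298351)(0.1965) - (-0.518326)(-0.4597) = 0.70309956
  phi_33 = -0.12789696 / 0.70309956 = -0.1819.
Therefore phi_{33} = -0.1819.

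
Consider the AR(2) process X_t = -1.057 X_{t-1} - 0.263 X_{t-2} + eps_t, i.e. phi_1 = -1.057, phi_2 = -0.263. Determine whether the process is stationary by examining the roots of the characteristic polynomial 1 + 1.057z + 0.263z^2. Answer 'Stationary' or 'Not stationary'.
\text{Stationary}

The AR(p) characteristic polynomial is P(z) = 1 + 1.057z + 0.263z^2.
Stationarity requires all roots to lie outside the unit circle, i.e. |z| > 1 for every root.
Set 1 + (1.057) z + (0.263) z^2 = 0, i.e. a z^2 + b z + c = 0 with a = 0.263, b = 1.057, c = 1.
Discriminant D = b^2 - 4ac = (1.057)^2 - 4*(0.263)*1 = 1.117249 - (1.052) = 0.065249.
D >= 0, so the roots are real: z = (-b +/- sqrt(D)) / (2a) = (-1.057 +/- 0.255439) / (0.526).
  z_1 = (-1.057 + 0.255439) / (0.526) = -1.5239,   |z_1| = 1.5239.
  z_2 = (-1.057 - 0.255439) / (0.526) = -2.4951,   |z_2| = 2.4951.
Moduli of all roots: 1.5239, 2.4951.
All moduli strictly greater than 1? Yes.
Verdict: Stationary.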